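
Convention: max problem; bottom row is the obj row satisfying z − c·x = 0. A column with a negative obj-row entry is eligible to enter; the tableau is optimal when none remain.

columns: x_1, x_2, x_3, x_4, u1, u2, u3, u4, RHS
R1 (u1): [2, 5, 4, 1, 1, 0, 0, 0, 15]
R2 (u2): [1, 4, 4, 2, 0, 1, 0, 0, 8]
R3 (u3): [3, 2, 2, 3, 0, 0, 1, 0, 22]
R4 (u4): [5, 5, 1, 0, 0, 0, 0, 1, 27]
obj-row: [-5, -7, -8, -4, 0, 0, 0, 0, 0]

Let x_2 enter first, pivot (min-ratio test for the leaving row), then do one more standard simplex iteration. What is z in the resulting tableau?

431/15

Ratio test on column x_2 — row 1: 15/5 = 3; row 2: 8/4 = 2; row 3: 22/2 = 11; row 4: 27/5 = 27/5. Minimum is 2 at row 2 (u2 leaves); pivot element 4.
Pivot on row 2; the obj-row RHS becomes 0 − (-7)·2 = 14.
Next entering variable (most negative obj-row entry -13/4): x_1.
Ratio test on column x_1 — row 1: 5/(3/4) = 20/3; row 2: 2/(1/4) = 8; row 3: 18/(5/2) = 36/5; row 4: 17/(15/4) = 68/15. Minimum is 68/15 at row 4 (u4 leaves); pivot element 15/4.
After the second pivot the obj-row RHS is 14 − (-13/4)·(68/15) = 431/15.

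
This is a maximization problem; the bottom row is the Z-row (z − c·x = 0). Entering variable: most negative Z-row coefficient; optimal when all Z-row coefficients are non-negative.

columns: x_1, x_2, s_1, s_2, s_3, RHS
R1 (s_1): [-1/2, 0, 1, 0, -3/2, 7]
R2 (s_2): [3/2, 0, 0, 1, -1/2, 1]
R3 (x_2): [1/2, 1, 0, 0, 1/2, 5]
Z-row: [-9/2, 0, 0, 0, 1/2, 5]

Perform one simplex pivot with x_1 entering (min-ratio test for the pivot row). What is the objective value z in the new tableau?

8

Ratio test on column x_1 — row 1: entry -1/2 ≤ 0; row 2: 1/(3/2) = 2/3; row 3: 5/(1/2) = 10. Minimum is 2/3 at row 2 (s_2 leaves); pivot element 3/2.
Pivot on row 2; the Z-row RHS becomes 5 − (-9/2)·(2/3) = 8.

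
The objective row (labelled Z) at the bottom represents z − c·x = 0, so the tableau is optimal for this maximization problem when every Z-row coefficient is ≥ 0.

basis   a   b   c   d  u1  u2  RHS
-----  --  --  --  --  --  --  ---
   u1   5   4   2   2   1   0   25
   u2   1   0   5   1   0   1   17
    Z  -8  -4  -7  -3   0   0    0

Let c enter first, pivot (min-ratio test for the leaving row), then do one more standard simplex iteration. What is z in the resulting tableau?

Ratio test on column c — row 1: 25/2 = 25/2; row 2: 17/5 = 17/5. Minimum is 17/5 at row 2 (u2 leaves); pivot element 5.
Pivot on row 2; the Z-row RHS becomes 0 − (-7)·(17/5) = 119/5.
Next entering variable (most negative Z-row entry -33/5): a.
Ratio test on column a — row 1: (91/5)/(23/5) = 91/23; row 2: (17/5)/(1/5) = 17. Minimum is 91/23 at row 1 (u1 leaves); pivot element 23/5.
After the second pivot the Z-row RHS is 119/5 − (-33/5)·(91/23) = 1148/23.

1148/23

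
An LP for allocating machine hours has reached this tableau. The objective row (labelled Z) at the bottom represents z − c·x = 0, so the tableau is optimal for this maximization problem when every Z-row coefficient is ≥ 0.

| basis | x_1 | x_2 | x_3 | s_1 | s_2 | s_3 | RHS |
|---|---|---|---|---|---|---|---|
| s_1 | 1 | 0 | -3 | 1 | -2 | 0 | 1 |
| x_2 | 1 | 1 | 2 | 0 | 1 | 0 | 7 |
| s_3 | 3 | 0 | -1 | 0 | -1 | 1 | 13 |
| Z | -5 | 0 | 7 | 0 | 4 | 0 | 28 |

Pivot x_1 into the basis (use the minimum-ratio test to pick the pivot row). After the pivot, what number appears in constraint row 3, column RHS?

Ratio test on column x_1 — row 1: 1/1 = 1; row 2: 7/1 = 7; row 3: 13/3 = 13/3. Minimum is 1 at row 1 (s_1 leaves); pivot element 1.
Divide row 1 by 1; eliminate column x_1 from the other rows.
Row 3 update in column RHS: 13 − 3·1 = 10.

10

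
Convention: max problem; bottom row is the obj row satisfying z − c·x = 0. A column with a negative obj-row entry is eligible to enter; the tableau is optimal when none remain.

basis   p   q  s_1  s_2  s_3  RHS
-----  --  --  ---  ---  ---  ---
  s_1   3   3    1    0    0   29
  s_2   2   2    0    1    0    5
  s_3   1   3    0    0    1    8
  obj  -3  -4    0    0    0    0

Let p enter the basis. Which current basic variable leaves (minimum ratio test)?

Column p entries and ratios — s_1: 29/3 = 29/3; s_2: 5/2 = 5/2; s_3: 8/1 = 8.
Smallest ratio is 5/2 in the row of s_2, so s_2 leaves.

s_2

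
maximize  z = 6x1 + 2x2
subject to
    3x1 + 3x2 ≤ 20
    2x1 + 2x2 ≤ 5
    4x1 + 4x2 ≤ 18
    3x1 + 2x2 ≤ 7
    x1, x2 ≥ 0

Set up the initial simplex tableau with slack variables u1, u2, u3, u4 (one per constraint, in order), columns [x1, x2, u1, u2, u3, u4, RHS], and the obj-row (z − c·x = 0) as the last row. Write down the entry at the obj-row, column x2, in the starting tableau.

The obj-row carries the negated objective coefficients: the x2 entry is -2.

-2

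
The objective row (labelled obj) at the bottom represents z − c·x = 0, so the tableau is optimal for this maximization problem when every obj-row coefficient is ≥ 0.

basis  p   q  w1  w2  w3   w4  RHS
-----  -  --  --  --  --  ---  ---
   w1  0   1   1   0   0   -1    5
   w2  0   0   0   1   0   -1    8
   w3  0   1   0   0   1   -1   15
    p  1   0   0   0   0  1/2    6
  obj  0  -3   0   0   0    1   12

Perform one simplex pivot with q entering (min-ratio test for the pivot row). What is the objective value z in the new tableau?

27

Ratio test on column q — row 1: 5/1 = 5; row 2: entry 0 ≤ 0; row 3: 15/1 = 15; row 4: entry 0 ≤ 0. Minimum is 5 at row 1 (w1 leaves); pivot element 1.
Pivot on row 1; the obj-row RHS becomes 12 − (-3)·5 = 27.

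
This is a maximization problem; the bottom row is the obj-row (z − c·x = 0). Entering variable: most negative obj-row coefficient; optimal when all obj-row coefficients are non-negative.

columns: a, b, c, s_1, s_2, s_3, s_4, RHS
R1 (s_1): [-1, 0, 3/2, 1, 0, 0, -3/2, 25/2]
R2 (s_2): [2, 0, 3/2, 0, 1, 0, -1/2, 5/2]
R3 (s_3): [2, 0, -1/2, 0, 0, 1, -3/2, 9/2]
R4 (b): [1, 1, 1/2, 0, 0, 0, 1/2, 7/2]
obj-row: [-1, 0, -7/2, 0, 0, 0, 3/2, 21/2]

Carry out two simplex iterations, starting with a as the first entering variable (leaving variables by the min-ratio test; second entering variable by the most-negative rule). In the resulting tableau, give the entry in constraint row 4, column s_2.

Ratio test on column a — row 1: entry -1 ≤ 0; row 2: (5/2)/2 = 5/4; row 3: (9/2)/2 = 9/4; row 4: (7/2)/1 = 7/2. Minimum is 5/4 at row 2 (s_2 leaves); pivot element 2.
Divide row 2 by 2; eliminate column a from the other rows.
Second iteration: most negative obj-row entry is -11/4 in column c, so c enters.
Ratio test on column c — row 1: (55/4)/(9/4) = 55/9; row 2: (5/4)/(3/4) = 5/3; row 3: entry -2 ≤ 0; row 4: entry -1/4 ≤ 0. Minimum is 5/3 at row 2 (a leaves); pivot element 3/4.
Divide row 2 by 3/4; eliminate column c from the other rows.
After both pivots, the entry at constraint row 4, column s_2 is -1/3.

-1/3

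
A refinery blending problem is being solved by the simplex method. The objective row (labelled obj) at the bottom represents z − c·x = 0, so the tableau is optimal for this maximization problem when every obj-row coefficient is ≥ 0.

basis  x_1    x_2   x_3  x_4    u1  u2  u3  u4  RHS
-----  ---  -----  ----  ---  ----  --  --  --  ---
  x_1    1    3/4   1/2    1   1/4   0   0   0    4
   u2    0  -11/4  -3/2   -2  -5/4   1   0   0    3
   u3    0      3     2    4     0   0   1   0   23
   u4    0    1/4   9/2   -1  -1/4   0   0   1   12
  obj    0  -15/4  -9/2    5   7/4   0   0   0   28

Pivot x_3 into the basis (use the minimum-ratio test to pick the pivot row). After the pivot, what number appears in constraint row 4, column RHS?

Ratio test on column x_3 — row 1: 4/(1/2) = 8; row 2: entry -3/2 ≤ 0; row 3: 23/2 = 23/2; row 4: 12/(9/2) = 8/3. Minimum is 8/3 at row 4 (u4 leaves); pivot element 9/2.
Divide row 4 by 9/2; eliminate column x_3 from the other rows.
In the new row 4, the RHS entry is the old entry divided by the pivot: 12/(9/2) = 8/3.

8/3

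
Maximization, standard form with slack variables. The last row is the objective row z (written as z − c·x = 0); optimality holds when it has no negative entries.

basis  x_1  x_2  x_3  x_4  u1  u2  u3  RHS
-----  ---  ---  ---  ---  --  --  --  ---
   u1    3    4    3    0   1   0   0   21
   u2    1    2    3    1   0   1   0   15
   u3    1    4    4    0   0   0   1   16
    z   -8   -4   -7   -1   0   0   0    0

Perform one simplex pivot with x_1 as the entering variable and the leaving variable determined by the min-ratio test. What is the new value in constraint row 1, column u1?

Ratio test on column x_1 — row 1: 21/3 = 7; row 2: 15/1 = 15; row 3: 16/1 = 16. Minimum is 7 at row 1 (u1 leaves); pivot element 3.
Divide row 1 by 3; eliminate column x_1 from the other rows.
In the new row 1, the u1 entry is the old entry divided by the pivot: 1/3 = 1/3.

1/3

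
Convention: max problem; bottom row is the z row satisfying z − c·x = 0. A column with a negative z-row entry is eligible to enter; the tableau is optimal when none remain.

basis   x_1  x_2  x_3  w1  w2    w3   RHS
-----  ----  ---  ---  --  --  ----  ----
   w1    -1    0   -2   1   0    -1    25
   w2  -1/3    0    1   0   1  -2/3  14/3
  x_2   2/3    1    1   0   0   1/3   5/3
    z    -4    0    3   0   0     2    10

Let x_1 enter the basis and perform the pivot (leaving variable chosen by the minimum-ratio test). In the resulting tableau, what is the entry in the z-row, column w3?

4

Ratio test on column x_1 — row 1: entry -1 ≤ 0; row 2: entry -1/3 ≤ 0; row 3: (5/3)/(2/3) = 5/2. Minimum is 5/2 at row 3 (x_2 leaves); pivot element 2/3.
Divide row 3 by 2/3; eliminate column x_1 from the other rows.
z-row update in column w3: 2 − (-4)·(1/2) = 4.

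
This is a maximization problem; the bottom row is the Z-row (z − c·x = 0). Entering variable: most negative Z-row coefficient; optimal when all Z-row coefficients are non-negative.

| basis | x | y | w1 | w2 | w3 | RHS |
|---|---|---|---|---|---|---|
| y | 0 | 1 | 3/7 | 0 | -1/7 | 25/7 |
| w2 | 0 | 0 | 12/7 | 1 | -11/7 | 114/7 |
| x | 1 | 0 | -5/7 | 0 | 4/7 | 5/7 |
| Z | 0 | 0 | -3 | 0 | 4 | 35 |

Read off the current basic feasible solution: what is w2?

w2 is basic (row 2); its value is the RHS of that row, 114/7.

114/7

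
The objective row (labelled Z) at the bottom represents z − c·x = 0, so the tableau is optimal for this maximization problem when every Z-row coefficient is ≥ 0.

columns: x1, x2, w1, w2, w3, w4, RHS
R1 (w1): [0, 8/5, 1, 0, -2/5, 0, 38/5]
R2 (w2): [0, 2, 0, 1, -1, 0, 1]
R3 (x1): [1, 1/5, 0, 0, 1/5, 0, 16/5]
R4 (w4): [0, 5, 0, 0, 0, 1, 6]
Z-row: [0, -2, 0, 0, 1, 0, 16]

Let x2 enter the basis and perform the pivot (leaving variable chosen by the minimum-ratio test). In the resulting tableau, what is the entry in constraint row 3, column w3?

3/10

Ratio test on column x2 — row 1: (38/5)/(8/5) = 19/4; row 2: 1/2 = 1/2; row 3: (16/5)/(1/5) = 16; row 4: 6/5 = 6/5. Minimum is 1/2 at row 2 (w2 leaves); pivot element 2.
Divide row 2 by 2; eliminate column x2 from the other rows.
Row 3 update in column w3: 1/5 − (1/5)·(-1/2) = 3/10.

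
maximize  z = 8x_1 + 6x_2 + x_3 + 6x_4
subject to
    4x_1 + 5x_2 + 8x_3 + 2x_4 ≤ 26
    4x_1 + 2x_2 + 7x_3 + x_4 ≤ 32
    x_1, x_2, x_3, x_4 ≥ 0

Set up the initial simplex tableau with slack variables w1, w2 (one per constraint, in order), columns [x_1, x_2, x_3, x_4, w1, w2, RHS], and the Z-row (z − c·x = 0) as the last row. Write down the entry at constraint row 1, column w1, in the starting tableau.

Slack w1 belongs to constraint 1; its column is the unit vector e_1, so the entry in row 1 is 1.

1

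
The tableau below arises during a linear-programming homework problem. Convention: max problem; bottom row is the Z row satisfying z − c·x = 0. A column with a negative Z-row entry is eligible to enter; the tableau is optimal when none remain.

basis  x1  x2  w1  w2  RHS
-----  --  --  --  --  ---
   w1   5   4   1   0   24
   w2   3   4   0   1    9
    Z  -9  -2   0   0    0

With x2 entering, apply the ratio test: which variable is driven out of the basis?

Column x2 entries and ratios — w1: 24/4 = 6; w2: 9/4 = 9/4.
Smallest ratio is 9/4 in the row of w2, so w2 leaves.

w2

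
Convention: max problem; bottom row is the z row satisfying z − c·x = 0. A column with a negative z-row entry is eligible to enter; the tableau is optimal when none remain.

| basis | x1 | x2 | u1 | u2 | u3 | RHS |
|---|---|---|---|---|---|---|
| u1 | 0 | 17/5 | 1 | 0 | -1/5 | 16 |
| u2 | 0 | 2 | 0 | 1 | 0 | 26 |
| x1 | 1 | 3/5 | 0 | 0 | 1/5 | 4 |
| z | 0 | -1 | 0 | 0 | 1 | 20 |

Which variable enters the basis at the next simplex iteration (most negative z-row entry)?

Negative z-row entries: x2: -1.
The most negative is -1 in column x2, so x2 enters.

x2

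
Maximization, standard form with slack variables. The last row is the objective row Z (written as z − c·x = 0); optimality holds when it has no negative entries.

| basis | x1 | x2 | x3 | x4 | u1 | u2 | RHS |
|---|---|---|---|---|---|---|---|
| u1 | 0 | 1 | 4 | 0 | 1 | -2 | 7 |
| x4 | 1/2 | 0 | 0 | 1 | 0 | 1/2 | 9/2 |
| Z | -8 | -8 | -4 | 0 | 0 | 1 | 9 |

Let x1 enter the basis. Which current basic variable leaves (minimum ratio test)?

x4

Column x1 entries and ratios — u1: 0 ≤ 0, skip; x4: (9/2)/(1/2) = 9.
Smallest ratio is 9 in the row of x4, so x4 leaves.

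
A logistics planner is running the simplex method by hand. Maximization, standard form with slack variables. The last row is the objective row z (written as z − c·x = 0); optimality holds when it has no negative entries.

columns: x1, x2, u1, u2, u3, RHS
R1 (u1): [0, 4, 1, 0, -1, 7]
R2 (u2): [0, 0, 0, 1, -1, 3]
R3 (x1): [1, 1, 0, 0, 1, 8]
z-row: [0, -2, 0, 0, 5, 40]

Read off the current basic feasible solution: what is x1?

8

x1 is basic (row 3); its value is the RHS of that row, 8.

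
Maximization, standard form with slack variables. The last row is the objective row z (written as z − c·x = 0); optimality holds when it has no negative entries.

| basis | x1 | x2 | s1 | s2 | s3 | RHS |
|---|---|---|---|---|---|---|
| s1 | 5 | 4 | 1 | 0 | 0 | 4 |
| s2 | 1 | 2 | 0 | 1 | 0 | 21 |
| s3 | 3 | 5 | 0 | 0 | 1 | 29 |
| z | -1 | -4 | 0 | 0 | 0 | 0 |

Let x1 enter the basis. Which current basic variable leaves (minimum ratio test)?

Column x1 entries and ratios — s1: 4/5 = 4/5; s2: 21/1 = 21; s3: 29/3 = 29/3.
Smallest ratio is 4/5 in the row of s1, so s1 leaves.

s1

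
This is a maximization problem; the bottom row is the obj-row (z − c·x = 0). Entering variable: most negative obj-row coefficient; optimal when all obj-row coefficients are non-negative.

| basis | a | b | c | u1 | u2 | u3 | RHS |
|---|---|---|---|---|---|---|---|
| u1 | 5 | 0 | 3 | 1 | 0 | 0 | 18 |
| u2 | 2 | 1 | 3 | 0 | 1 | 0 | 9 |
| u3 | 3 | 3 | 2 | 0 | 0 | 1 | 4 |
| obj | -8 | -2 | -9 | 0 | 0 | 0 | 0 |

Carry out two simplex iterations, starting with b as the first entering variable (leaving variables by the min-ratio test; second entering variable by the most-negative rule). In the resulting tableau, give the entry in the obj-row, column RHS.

Ratio test on column b — row 1: entry 0 ≤ 0; row 2: 9/1 = 9; row 3: 4/3 = 4/3. Minimum is 4/3 at row 3 (u3 leaves); pivot element 3.
Divide row 3 by 3; eliminate column b from the other rows.
Second iteration: most negative obj-row entry is -23/3 in column c, so c enters.
Ratio test on column c — row 1: 18/3 = 6; row 2: (23/3)/(7/3) = 23/7; row 3: (4/3)/(2/3) = 2. Minimum is 2 at row 3 (b leaves); pivot element 2/3.
Divide row 3 by 2/3; eliminate column c from the other rows.
After both pivots, the entry at the obj-row, column RHS is 18.

18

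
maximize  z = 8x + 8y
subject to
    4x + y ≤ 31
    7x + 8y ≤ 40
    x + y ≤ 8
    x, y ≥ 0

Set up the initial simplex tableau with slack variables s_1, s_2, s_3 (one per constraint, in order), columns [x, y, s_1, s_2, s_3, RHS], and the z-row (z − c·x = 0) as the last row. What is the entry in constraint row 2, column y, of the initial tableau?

8

Constraint 2 has coefficient 8 on y.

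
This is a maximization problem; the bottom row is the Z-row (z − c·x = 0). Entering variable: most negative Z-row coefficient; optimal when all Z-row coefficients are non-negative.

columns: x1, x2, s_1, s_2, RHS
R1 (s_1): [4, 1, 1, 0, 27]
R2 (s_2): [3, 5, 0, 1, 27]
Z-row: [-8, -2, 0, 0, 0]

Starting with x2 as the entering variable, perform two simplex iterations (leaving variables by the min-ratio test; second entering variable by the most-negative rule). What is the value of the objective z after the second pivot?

Ratio test on column x2 — row 1: 27/1 = 27; row 2: 27/5 = 27/5. Minimum is 27/5 at row 2 (s_2 leaves); pivot element 5.
Pivot on row 2; the Z-row RHS becomes 0 − (-2)·(27/5) = 54/5.
Next entering variable (most negative Z-row entry -34/5): x1.
Ratio test on column x1 — row 1: (108/5)/(17/5) = 108/17; row 2: (27/5)/(3/5) = 9. Minimum is 108/17 at row 1 (s_1 leaves); pivot element 17/5.
After the second pivot the Z-row RHS is 54/5 − (-34/5)·(108/17) = 54.

54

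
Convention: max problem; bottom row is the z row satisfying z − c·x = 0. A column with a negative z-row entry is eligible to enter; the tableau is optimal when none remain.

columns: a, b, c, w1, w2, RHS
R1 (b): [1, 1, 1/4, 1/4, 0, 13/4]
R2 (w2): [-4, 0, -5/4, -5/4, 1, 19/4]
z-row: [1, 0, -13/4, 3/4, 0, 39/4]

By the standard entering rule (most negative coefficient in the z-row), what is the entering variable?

c

Negative z-row entries: c: -13/4.
The most negative is -13/4 in column c, so c enters.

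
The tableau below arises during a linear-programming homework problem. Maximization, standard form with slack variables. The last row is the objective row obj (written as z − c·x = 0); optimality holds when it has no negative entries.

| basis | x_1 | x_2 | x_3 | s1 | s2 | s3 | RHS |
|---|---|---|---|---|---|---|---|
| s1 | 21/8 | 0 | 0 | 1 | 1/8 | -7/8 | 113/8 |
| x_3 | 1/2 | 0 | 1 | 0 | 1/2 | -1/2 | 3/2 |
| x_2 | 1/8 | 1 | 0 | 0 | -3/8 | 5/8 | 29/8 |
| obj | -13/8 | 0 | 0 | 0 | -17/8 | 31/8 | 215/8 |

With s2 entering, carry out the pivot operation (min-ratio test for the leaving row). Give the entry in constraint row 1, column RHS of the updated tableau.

55/4

Ratio test on column s2 — row 1: (113/8)/(1/8) = 113; row 2: (3/2)/(1/2) = 3; row 3: entry -3/8 ≤ 0. Minimum is 3 at row 2 (x_3 leaves); pivot element 1/2.
Divide row 2 by 1/2; eliminate column s2 from the other rows.
Row 1 update in column RHS: 113/8 − (1/8)·3 = 55/4.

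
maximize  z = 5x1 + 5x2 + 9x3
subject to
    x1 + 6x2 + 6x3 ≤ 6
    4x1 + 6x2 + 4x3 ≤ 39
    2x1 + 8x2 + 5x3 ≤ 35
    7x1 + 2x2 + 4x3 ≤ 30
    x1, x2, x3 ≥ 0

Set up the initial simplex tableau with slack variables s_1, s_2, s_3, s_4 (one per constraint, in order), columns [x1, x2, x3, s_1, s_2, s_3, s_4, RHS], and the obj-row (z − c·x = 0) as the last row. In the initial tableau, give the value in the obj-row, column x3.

-9

The obj-row carries the negated objective coefficients: the x3 entry is -9.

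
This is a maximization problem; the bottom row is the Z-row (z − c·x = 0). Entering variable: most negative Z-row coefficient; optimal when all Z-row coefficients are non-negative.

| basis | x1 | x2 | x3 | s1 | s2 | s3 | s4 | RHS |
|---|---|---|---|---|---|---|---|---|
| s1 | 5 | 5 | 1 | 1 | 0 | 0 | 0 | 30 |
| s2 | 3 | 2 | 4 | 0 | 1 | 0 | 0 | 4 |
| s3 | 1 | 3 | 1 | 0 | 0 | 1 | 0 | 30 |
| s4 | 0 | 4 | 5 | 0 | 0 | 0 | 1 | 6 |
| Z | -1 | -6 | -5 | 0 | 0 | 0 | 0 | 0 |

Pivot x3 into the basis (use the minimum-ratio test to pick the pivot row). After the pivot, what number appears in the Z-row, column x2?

Ratio test on column x3 — row 1: 30/1 = 30; row 2: 4/4 = 1; row 3: 30/1 = 30; row 4: 6/5 = 6/5. Minimum is 1 at row 2 (s2 leaves); pivot element 4.
Divide row 2 by 4; eliminate column x3 from the other rows.
Z-row update in column x2: -6 − (-5)·(1/2) = -7/2.

-7/2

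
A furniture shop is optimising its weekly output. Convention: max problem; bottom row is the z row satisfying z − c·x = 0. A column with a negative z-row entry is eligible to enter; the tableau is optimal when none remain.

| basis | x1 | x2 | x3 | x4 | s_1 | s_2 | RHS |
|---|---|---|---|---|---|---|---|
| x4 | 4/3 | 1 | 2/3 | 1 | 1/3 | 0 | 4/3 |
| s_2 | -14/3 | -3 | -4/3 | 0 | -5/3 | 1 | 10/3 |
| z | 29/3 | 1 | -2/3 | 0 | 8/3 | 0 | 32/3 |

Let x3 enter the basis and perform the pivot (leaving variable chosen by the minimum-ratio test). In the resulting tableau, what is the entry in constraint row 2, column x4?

2

Ratio test on column x3 — row 1: (4/3)/(2/3) = 2; row 2: entry -4/3 ≤ 0. Minimum is 2 at row 1 (x4 leaves); pivot element 2/3.
Divide row 1 by 2/3; eliminate column x3 from the other rows.
Row 2 update in column x4: 0 − (-4/3)·(3/2) = 2.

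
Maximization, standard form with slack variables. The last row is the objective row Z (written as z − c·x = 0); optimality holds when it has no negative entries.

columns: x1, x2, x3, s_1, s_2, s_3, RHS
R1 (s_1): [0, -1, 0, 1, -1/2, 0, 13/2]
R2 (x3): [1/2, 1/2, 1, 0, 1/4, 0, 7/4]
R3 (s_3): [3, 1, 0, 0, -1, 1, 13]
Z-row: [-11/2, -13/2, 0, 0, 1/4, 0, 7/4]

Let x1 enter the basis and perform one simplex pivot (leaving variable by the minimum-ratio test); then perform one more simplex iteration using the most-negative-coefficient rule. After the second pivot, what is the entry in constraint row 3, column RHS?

19/2

Ratio test on column x1 — row 1: entry 0 ≤ 0; row 2: (7/4)/(1/2) = 7/2; row 3: 13/3 = 13/3. Minimum is 7/2 at row 2 (x3 leaves); pivot element 1/2.
Divide row 2 by 1/2; eliminate column x1 from the other rows.
Second iteration: most negative Z-row entry is -1 in column x2, so x2 enters.
Ratio test on column x2 — row 1: entry -1 ≤ 0; row 2: (7/2)/1 = 7/2; row 3: entry -2 ≤ 0. Minimum is 7/2 at row 2 (x1 leaves); pivot element 1.
Divide row 2 by 1; eliminate column x2 from the other rows.
After both pivots, the entry at constraint row 3, column RHS is 19/2.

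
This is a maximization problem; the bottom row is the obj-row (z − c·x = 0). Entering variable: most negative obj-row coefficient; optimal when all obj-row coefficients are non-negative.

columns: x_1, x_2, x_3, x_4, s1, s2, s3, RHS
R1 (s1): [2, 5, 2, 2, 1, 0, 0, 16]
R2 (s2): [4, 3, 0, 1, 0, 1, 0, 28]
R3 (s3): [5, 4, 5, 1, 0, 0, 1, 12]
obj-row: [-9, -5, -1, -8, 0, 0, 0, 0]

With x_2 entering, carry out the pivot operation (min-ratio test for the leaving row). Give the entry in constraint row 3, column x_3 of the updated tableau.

5/4

Ratio test on column x_2 — row 1: 16/5 = 16/5; row 2: 28/3 = 28/3; row 3: 12/4 = 3. Minimum is 3 at row 3 (s3 leaves); pivot element 4.
Divide row 3 by 4; eliminate column x_2 from the other rows.
In the new row 3, the x_3 entry is the old entry divided by the pivot: 5/4 = 5/4.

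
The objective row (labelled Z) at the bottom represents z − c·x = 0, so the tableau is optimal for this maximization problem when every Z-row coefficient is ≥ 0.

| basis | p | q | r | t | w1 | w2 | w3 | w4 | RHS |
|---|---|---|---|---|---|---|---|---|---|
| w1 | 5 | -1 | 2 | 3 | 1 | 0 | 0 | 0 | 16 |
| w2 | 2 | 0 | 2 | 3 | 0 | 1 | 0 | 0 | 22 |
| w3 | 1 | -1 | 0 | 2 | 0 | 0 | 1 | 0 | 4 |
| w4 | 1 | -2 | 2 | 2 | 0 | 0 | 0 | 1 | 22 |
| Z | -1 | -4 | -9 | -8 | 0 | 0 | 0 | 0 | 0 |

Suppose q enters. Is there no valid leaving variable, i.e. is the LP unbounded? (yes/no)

yes

Every constraint-row entry in column q is ≤ 0, so increasing q is unbounded.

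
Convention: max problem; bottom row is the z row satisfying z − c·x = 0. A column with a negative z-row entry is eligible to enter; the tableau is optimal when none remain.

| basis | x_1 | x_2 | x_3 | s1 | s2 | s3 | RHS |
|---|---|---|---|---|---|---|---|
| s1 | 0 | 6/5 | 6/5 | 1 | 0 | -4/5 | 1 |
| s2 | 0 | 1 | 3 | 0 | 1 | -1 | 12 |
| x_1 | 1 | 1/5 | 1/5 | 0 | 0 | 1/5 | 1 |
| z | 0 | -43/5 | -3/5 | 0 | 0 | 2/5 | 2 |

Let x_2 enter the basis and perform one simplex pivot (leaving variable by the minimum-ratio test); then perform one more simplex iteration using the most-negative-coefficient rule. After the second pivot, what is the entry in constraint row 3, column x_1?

Ratio test on column x_2 — row 1: 1/(6/5) = 5/6; row 2: 12/1 = 12; row 3: 1/(1/5) = 5. Minimum is 5/6 at row 1 (s1 leaves); pivot element 6/5.
Divide row 1 by 6/5; eliminate column x_2 from the other rows.
Second iteration: most negative z-row entry is -16/3 in column s3, so s3 enters.
Ratio test on column s3 — row 1: entry -2/3 ≤ 0; row 2: entry -1/3 ≤ 0; row 3: (5/6)/(1/3) = 5/2. Minimum is 5/2 at row 3 (x_1 leaves); pivot element 1/3.
Divide row 3 by 1/3; eliminate column s3 from the other rows.
After both pivots, the entry at constraint row 3, column x_1 is 3.

3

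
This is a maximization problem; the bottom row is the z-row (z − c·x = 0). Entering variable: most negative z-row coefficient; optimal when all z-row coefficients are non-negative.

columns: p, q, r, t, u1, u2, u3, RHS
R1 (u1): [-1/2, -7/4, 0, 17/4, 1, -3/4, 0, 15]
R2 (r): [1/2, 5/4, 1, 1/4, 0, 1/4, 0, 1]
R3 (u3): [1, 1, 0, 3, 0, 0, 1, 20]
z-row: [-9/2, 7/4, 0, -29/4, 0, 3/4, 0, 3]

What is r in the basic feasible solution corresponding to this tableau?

r is basic (row 2); its value is the RHS of that row, 1.

1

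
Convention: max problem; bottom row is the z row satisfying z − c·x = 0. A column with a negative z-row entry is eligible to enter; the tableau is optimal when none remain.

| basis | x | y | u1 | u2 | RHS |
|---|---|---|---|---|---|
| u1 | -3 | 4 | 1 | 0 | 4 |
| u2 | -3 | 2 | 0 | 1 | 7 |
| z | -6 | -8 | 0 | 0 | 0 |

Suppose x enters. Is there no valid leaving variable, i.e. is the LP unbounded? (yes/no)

yes

Every constraint-row entry in column x is ≤ 0, so increasing x is unbounded.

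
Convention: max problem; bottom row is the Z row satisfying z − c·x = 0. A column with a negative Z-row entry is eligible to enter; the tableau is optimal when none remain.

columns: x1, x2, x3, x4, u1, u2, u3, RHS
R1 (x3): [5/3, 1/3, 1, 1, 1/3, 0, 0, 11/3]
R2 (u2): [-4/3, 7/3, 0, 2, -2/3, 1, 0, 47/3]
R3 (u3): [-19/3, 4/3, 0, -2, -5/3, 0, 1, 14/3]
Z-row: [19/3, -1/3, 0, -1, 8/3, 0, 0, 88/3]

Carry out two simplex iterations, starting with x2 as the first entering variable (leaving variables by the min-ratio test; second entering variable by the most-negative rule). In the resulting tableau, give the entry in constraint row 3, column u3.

Ratio test on column x2 — row 1: (11/3)/(1/3) = 11; row 2: (47/3)/(7/3) = 47/7; row 3: (14/3)/(4/3) = 7/2. Minimum is 7/2 at row 3 (u3 leaves); pivot element 4/3.
Divide row 3 by 4/3; eliminate column x2 from the other rows.
Second iteration: most negative Z-row entry is -3/2 in column x4, so x4 enters.
Ratio test on column x4 — row 1: (5/2)/(3/2) = 5/3; row 2: (15/2)/(11/2) = 15/11; row 3: entry -3/2 ≤ 0. Minimum is 15/11 at row 2 (u2 leaves); pivot element 11/2.
Divide row 2 by 11/2; eliminate column x4 from the other rows.
After both pivots, the entry at constraint row 3, column u3 is 3/11.

3/11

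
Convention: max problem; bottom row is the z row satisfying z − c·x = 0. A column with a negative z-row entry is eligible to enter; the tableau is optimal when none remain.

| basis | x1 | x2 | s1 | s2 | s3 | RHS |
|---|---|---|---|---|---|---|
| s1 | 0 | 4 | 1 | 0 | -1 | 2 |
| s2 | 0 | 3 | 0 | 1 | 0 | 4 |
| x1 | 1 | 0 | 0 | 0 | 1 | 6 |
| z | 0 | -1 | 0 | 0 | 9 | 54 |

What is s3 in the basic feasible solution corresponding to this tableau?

0

s3 is not in the basis, so in the current basic feasible solution s3 = 0.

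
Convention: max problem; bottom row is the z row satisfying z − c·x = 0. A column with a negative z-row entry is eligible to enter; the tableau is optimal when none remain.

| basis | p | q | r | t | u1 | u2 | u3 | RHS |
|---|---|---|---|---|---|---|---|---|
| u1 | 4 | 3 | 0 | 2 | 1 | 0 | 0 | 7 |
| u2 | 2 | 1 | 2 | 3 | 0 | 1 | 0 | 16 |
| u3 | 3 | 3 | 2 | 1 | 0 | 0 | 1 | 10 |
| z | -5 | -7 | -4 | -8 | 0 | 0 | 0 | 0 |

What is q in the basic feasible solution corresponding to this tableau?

0

q is not in the basis, so in the current basic feasible solution q = 0.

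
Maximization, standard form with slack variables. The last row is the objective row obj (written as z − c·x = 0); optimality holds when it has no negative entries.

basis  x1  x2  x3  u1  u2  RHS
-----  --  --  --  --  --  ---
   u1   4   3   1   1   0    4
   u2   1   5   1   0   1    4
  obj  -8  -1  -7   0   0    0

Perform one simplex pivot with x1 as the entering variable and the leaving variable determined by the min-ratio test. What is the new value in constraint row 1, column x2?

3/4

Ratio test on column x1 — row 1: 4/4 = 1; row 2: 4/1 = 4. Minimum is 1 at row 1 (u1 leaves); pivot element 4.
Divide row 1 by 4; eliminate column x1 from the other rows.
In the new row 1, the x2 entry is the old entry divided by the pivot: 3/4 = 3/4.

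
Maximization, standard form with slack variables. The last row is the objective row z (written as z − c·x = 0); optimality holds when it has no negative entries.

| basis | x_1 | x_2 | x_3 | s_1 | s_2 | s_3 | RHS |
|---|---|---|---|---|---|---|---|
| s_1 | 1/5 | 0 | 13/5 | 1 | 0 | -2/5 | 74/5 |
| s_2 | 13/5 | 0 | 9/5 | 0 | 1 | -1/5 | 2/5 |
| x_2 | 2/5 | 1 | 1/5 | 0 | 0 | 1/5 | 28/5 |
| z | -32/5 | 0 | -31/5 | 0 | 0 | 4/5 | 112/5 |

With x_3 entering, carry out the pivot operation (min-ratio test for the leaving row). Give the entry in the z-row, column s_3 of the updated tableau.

Ratio test on column x_3 — row 1: (74/5)/(13/5) = 74/13; row 2: (2/5)/(9/5) = 2/9; row 3: (28/5)/(1/5) = 28. Minimum is 2/9 at row 2 (s_2 leaves); pivot element 9/5.
Divide row 2 by 9/5; eliminate column x_3 from the other rows.
z-row update in column s_3: 4/5 − (-31/5)·(-1/9) = 1/9.

1/9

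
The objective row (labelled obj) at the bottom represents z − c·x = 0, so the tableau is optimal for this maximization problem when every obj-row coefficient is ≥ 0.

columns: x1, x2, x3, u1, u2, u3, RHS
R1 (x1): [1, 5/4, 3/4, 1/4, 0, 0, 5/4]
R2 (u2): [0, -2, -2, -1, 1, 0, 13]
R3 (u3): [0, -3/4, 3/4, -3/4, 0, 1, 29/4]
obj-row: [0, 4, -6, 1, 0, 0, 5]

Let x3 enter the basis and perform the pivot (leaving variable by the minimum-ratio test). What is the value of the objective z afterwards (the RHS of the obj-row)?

Ratio test on column x3 — row 1: (5/4)/(3/4) = 5/3; row 2: entry -2 ≤ 0; row 3: (29/4)/(3/4) = 29/3. Minimum is 5/3 at row 1 (x1 leaves); pivot element 3/4.
Pivot on row 1; the obj-row RHS becomes 5 − (-6)·(5/3) = 15.

15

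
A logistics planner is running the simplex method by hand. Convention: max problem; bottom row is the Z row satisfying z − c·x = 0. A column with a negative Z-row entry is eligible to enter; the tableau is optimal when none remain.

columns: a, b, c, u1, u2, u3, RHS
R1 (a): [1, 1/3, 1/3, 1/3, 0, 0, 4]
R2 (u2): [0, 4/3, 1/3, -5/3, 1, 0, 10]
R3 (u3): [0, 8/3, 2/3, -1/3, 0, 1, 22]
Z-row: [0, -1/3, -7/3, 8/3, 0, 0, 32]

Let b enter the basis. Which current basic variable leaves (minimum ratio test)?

Column b entries and ratios — a: 4/(1/3) = 12; u2: 10/(4/3) = 15/2; u3: 22/(8/3) = 33/4.
Smallest ratio is 15/2 in the row of u2, so u2 leaves.

u2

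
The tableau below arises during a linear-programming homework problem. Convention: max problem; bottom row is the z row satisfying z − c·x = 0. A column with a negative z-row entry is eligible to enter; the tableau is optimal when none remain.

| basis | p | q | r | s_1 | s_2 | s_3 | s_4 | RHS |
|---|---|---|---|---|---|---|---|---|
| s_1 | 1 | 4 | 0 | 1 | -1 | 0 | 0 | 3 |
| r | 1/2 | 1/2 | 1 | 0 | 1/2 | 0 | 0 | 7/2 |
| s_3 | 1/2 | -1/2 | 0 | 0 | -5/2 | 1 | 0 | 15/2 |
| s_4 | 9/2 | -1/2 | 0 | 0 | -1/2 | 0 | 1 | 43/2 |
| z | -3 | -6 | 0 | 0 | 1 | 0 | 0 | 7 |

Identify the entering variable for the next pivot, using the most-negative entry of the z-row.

q

Negative z-row entries: p: -3, q: -6.
The most negative is -6 in column q, so q enters.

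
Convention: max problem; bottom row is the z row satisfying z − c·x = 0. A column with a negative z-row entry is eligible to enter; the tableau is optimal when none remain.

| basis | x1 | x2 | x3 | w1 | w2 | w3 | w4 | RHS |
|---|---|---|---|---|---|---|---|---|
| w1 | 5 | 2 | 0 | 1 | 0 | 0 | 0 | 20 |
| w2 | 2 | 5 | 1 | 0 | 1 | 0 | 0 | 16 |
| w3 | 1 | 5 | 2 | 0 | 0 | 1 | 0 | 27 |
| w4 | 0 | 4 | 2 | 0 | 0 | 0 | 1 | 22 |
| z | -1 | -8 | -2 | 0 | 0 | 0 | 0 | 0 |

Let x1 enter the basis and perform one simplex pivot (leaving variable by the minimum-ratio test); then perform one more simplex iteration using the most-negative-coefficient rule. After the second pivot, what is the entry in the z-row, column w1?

Ratio test on column x1 — row 1: 20/5 = 4; row 2: 16/2 = 8; row 3: 27/1 = 27; row 4: entry 0 ≤ 0. Minimum is 4 at row 1 (w1 leaves); pivot element 5.
Divide row 1 by 5; eliminate column x1 from the other rows.
Second iteration: most negative z-row entry is -38/5 in column x2, so x2 enters.
Ratio test on column x2 — row 1: 4/(2/5) = 10; row 2: 8/(21/5) = 40/21; row 3: 23/(23/5) = 5; row 4: 22/4 = 11/2. Minimum is 40/21 at row 2 (w2 leaves); pivot element 21/5.
Divide row 2 by 21/5; eliminate column x2 from the other rows.
After both pivots, the entry at the z-row, column w1 is -11/21.

-11/21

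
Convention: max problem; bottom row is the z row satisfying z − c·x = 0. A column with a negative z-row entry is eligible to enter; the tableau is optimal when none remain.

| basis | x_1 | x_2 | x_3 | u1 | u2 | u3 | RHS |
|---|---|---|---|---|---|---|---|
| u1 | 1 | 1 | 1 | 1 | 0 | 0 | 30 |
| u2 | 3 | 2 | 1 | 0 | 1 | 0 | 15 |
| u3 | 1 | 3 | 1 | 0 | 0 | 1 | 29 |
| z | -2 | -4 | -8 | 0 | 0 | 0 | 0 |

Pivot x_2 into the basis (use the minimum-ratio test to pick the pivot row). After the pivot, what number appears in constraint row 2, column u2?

1/2

Ratio test on column x_2 — row 1: 30/1 = 30; row 2: 15/2 = 15/2; row 3: 29/3 = 29/3. Minimum is 15/2 at row 2 (u2 leaves); pivot element 2.
Divide row 2 by 2; eliminate column x_2 from the other rows.
In the new row 2, the u2 entry is the old entry divided by the pivot: 1/2 = 1/2.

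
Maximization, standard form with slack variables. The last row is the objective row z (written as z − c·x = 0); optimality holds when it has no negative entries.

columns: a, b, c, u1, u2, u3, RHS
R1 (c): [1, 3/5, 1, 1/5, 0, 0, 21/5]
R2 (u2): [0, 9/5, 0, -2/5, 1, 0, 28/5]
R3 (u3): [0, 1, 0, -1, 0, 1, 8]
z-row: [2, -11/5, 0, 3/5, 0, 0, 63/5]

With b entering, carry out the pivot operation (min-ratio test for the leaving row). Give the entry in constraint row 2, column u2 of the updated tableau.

5/9

Ratio test on column b — row 1: (21/5)/(3/5) = 7; row 2: (28/5)/(9/5) = 28/9; row 3: 8/1 = 8. Minimum is 28/9 at row 2 (u2 leaves); pivot element 9/5.
Divide row 2 by 9/5; eliminate column b from the other rows.
In the new row 2, the u2 entry is the old entry divided by the pivot: 1/(9/5) = 5/9.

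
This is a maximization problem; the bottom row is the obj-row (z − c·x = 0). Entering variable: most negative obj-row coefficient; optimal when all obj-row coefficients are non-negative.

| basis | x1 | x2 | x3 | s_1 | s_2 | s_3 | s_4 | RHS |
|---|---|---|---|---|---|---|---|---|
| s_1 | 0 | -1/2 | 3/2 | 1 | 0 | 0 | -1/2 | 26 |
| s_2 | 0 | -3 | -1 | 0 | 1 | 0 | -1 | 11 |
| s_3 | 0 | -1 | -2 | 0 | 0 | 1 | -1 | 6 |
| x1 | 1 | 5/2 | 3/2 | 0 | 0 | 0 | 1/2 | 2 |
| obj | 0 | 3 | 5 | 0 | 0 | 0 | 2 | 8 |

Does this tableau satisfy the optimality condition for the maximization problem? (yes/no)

yes

Every obj-row coefficient is ≥ 0, so the tableau is optimal.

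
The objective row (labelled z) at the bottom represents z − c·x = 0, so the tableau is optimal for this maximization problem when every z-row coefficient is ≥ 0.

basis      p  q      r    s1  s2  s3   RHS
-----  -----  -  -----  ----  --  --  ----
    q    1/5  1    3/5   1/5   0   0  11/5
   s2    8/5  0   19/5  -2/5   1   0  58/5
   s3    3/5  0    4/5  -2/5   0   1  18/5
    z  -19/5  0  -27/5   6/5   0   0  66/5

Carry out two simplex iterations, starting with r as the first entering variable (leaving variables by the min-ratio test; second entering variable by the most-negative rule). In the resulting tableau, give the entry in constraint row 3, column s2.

Ratio test on column r — row 1: (11/5)/(3/5) = 11/3; row 2: (58/5)/(19/5) = 58/19; row 3: (18/5)/(4/5) = 9/2. Minimum is 58/19 at row 2 (s2 leaves); pivot element 19/5.
Divide row 2 by 19/5; eliminate column r from the other rows.
Second iteration: most negative z-row entry is -29/19 in column p, so p enters.
Ratio test on column p — row 1: entry -1/19 ≤ 0; row 2: (58/19)/(8/19) = 29/4; row 3: (22/19)/(5/19) = 22/5. Minimum is 22/5 at row 3 (s3 leaves); pivot element 5/19.
Divide row 3 by 5/19; eliminate column p from the other rows.
After both pivots, the entry at constraint row 3, column s2 is -4/5.

-4/5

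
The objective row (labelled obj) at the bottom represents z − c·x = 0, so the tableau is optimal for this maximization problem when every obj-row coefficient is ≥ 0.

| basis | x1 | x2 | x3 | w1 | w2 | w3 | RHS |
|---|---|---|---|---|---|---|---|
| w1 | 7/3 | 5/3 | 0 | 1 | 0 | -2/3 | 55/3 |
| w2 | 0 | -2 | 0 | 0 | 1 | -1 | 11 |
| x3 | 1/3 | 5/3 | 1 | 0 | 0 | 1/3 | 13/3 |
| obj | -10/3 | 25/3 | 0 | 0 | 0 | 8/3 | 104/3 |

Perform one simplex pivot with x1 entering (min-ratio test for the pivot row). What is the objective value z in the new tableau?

Ratio test on column x1 — row 1: (55/3)/(7/3) = 55/7; row 2: entry 0 ≤ 0; row 3: (13/3)/(1/3) = 13. Minimum is 55/7 at row 1 (w1 leaves); pivot element 7/3.
Pivot on row 1; the obj-row RHS becomes 104/3 − (-10/3)·(55/7) = 426/7.

426/7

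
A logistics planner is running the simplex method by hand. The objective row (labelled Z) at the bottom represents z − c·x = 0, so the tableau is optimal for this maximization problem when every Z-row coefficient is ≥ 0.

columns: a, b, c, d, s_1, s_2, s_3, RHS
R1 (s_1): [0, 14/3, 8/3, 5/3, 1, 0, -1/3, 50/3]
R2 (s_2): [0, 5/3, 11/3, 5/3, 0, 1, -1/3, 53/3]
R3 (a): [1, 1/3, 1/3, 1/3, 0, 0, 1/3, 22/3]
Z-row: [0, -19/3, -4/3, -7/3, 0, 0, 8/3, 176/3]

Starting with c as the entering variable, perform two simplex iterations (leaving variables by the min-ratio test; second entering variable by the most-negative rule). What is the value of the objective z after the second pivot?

1357/19

Ratio test on column c — row 1: (50/3)/(8/3) = 25/4; row 2: (53/3)/(11/3) = 53/11; row 3: (22/3)/(1/3) = 22. Minimum is 53/11 at row 2 (s_2 leaves); pivot element 11/3.
Pivot on row 2; the Z-row RHS becomes 176/3 − (-4/3)·(53/11) = 716/11.
Next entering variable (most negative Z-row entry -63/11): b.
Ratio test on column b — row 1: (42/11)/(38/11) = 21/19; row 2: (53/11)/(5/11) = 53/5; row 3: (63/11)/(2/11) = 63/2. Minimum is 21/19 at row 1 (s_1 leaves); pivot element 38/11.
After the second pivot the Z-row RHS is 716/11 − (-63/11)·(21/19) = 1357/19.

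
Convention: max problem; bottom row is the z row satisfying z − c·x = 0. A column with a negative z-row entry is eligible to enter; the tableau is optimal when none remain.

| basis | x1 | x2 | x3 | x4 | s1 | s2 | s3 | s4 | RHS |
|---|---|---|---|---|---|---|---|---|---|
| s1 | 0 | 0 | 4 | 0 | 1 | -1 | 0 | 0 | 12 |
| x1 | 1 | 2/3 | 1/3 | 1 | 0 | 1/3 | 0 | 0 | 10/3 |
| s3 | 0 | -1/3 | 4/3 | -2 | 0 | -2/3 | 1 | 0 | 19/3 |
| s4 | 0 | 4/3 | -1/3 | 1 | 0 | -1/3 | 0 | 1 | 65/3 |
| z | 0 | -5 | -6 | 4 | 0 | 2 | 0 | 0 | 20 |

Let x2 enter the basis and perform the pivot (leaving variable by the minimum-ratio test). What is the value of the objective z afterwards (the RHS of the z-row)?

Ratio test on column x2 — row 1: entry 0 ≤ 0; row 2: (10/3)/(2/3) = 5; row 3: entry -1/3 ≤ 0; row 4: (65/3)/(4/3) = 65/4. Minimum is 5 at row 2 (x1 leaves); pivot element 2/3.
Pivot on row 2; the z-row RHS becomes 20 − (-5)·5 = 45.

45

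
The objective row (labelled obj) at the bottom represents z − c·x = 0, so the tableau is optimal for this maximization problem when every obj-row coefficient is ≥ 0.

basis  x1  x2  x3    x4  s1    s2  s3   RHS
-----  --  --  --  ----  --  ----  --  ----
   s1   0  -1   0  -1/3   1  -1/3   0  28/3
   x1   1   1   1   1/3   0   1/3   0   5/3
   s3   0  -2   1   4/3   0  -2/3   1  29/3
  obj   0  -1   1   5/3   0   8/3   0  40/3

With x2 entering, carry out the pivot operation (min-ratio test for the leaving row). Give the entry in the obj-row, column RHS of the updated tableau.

Ratio test on column x2 — row 1: entry -1 ≤ 0; row 2: (5/3)/1 = 5/3; row 3: entry -2 ≤ 0. Minimum is 5/3 at row 2 (x1 leaves); pivot element 1.
Divide row 2 by 1; eliminate column x2 from the other rows.
obj-row update in column RHS: 40/3 − (-1)·(5/3) = 15.

15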